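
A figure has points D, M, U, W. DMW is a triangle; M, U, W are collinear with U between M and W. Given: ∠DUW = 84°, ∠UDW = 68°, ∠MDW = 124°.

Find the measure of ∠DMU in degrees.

1. ∠DWU = 28°  [△DUW]
2. ∠DWM = 28°  [U on ray WM]
3. ∠DMW = 28°  [△DMW]
4. ∠DMU = 28°  [U on ray MW]

∠DMU = 28°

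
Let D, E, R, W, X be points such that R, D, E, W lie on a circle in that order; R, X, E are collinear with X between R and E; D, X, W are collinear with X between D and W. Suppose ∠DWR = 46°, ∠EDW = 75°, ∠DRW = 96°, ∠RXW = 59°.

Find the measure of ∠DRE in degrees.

1. ∠DER = 46°  [same arc RD]
2. ∠RDW = 38°  [△RDW]
3. ∠DXE = 59°  [△DXE]
4. ∠DXR = 121°  [linear pair at X on RE]
5. ∠DRE = 21°  [△RXD]

∠DRE = 21°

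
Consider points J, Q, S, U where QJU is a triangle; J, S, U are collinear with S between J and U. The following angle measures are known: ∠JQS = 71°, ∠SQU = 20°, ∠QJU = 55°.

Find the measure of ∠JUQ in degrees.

1. ∠QJS = 55°  [S on ray JU]
2. ∠JSQ = 54°  [△QJS]
3. ∠QSU = 126°  [linear pair at S on JU]
4. ∠QUS = 34°  [△QSU]
5. ∠JUQ = 34°  [S on ray UJ]

∠JUQ = 34°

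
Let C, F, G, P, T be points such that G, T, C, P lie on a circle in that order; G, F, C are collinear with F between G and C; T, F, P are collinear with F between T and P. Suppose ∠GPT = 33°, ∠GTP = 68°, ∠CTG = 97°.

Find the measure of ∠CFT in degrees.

1. ∠GCT = 33°  [same arc GT]
2. ∠CGT = 50°  [△GTC]
3. ∠GFT = 62°  [△GFT]
4. ∠CFT = 118°  [linear pair at F on GC]

∠CFT = 118°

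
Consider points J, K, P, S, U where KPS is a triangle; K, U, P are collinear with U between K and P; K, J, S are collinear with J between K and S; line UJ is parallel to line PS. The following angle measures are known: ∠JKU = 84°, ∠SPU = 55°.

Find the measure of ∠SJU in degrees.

∠SJU = 139°

1. ∠PKS = 84°  [U on KP, J on KS]
2. ∠KPS = 55°  [U on ray PK]
3. ∠KSP = 41°  [△KPS]
4. ∠KJU = 41°  [UJ∥PS, corresponding at J]
5. ∠SJU = 139°  [linear pair at J on KS]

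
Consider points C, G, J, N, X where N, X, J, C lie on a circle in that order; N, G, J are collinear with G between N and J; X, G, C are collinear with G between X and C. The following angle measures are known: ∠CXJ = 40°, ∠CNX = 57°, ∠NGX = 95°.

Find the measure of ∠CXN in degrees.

1. ∠CJX = 123°  [cyclic NXJC, opposite ∠N+∠J]
2. ∠CGJ = 95°  [vertical angles at G]
3. ∠JCX = 17°  [△XJC]
4. ∠CJN = 68°  [△JGC]
5. ∠CXN = 68°  [same arc NC]

∠CXN = 68°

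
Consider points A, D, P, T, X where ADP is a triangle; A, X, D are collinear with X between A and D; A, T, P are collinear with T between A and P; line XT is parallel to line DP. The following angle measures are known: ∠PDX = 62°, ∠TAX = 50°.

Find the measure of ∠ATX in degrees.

1. ∠ADP = 62°  [X on ray DA]
2. ∠DAP = 50°  [X on AD, T on AP]
3. ∠APD = 68°  [△ADP]
4. ∠ATX = 68°  [XT∥DP, corresponding at T]

∠ATX = 68°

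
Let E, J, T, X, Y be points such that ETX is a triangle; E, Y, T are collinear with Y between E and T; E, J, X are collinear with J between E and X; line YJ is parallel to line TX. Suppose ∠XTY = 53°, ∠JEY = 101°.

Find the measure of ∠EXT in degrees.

1. ∠ETX = 53°  [Y on ray TE]
2. ∠TEX = 101°  [Y on ET, J on EX]
3. ∠EXT = 26°  [△ETX]

∠EXT = 26°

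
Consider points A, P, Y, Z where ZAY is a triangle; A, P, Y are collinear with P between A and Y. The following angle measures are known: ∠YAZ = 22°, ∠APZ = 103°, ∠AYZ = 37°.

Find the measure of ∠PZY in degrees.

∠PZY = 66°

1. ∠YPZ = 77°  [linear pair at P on AY]
2. ∠PYZ = 37°  [P on ray YA]
3. ∠PZY = 66°  [△ZPY]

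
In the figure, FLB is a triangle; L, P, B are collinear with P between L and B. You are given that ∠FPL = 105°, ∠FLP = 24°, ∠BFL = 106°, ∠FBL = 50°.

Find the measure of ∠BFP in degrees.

1. ∠BPF = 75°  [linear pair at P on LB]
2. ∠FBP = 50°  [P on ray BL]
3. ∠BFP = 55°  [△FPB]

∠BFP = 55°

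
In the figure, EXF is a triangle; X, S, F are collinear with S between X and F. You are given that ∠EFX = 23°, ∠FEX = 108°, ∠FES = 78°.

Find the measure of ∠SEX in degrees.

∠SEX = 30°

1. ∠EXF = 49°  [△EXF]
2. ∠EFS = 23°  [S on ray FX]
3. ∠ESF = 79°  [△ESF]
4. ∠EXS = 49°  [S on ray XF]
5. ∠ESX = 101°  [linear pair at S on XF]
6. ∠SEX = 30°  [△EXS]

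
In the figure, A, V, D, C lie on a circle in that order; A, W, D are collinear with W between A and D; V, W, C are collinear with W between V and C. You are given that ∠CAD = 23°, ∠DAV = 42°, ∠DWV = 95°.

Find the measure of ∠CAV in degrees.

∠CAV = 65°

1. ∠CVD = 23°  [same arc DC]
2. ∠DCV = 42°  [same arc VD]
3. ∠CDV = 115°  [△VDC]
4. ∠CAV = 65°  [cyclic AVDC, opposite ∠A+∠D]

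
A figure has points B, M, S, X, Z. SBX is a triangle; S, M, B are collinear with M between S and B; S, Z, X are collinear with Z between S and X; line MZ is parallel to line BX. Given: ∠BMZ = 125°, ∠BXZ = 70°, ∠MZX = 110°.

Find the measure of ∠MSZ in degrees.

∠MSZ = 55°

1. ∠SMZ = 55°  [linear pair at M on SB]
2. ∠MZS = 70°  [linear pair at Z on SX]
3. ∠MSZ = 55°  [△SMZ]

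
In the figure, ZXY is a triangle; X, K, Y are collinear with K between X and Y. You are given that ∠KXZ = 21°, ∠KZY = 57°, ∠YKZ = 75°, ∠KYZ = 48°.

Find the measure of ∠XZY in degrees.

∠XZY = 111°

1. ∠YXZ = 21°  [K on ray XY]
2. ∠XYZ = 48°  [K on ray YX]
3. ∠XZY = 111°  [△ZXY]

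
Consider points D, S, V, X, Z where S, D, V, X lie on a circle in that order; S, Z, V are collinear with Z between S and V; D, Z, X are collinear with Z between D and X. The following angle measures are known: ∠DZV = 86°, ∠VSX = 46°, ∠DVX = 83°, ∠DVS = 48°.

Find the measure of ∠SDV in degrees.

∠SDV = 81°

1. ∠VDX = 46°  [△DZV]
2. ∠DXV = 51°  [△DVX]
3. ∠DSV = 51°  [same arc DV]
4. ∠SDV = 81°  [△SDV]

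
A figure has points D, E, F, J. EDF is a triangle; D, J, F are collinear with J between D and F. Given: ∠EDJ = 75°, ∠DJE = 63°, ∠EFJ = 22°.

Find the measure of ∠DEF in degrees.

∠DEF = 83°

1. ∠EDF = 75°  [J on ray DF]
2. ∠DFE = 22°  [J on ray FD]
3. ∠DEF = 83°  [△EDF]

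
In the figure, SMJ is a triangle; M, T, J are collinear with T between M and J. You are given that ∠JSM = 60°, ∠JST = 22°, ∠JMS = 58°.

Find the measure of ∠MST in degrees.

∠MST = 38°

1. ∠MJS = 62°  [△SMJ]
2. ∠SMT = 58°  [T on ray MJ]
3. ∠SJT = 62°  [T on ray JM]
4. ∠JTS = 96°  [△STJ]
5. ∠MTS = 84°  [linear pair at T on MJ]
6. ∠MST = 38°  [△SMT]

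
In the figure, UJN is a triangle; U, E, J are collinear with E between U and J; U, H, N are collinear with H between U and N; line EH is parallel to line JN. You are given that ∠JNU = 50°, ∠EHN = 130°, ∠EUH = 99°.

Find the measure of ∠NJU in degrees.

∠NJU = 31°

1. ∠EHU = 50°  [EH∥JN, corresponding at H]
2. ∠HEU = 31°  [△UEH]
3. ∠NJU = 31°  [EH∥JN, corresponding at E]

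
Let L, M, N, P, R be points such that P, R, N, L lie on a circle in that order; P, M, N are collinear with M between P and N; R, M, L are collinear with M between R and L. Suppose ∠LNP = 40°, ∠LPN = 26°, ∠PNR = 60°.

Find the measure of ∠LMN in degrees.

∠LMN = 86°

1. ∠PLR = 60°  [same arc PR]
2. ∠LMP = 94°  [△PML]
3. ∠LMN = 86°  [linear pair at M on PN]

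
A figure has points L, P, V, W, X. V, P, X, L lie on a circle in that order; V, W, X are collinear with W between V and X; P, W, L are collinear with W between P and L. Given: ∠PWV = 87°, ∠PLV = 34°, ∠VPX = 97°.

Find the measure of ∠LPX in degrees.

∠LPX = 53°

1. ∠PWX = 93°  [linear pair at W on VX]
2. ∠PXV = 34°  [same arc VP]
3. ∠LPX = 53°  [△PWX]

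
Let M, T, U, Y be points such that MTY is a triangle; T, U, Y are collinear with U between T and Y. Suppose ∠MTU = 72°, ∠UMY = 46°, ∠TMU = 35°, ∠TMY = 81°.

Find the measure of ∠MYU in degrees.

1. ∠MTY = 72°  [U on ray TY]
2. ∠MYT = 27°  [△MTY]
3. ∠MYU = 27°  [U on ray YT]

∠MYU = 27°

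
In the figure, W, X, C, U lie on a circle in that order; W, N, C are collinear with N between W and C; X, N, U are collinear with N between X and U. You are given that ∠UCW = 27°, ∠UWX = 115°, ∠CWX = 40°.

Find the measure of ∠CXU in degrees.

∠CXU = 75°

1. ∠UCX = 65°  [cyclic WXCU, opposite ∠W+∠C]
2. ∠CUX = 40°  [same arc XC]
3. ∠CXU = 75°  [△XCU]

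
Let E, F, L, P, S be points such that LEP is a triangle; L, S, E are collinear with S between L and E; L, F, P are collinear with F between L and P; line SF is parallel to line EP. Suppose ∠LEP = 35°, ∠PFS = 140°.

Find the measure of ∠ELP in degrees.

1. ∠FSL = 35°  [SF∥EP, corresponding at S]
2. ∠LFS = 40°  [linear pair at F on LP]
3. ∠FLS = 105°  [△LSF]
4. ∠ELP = 105°  [S on LE, F on LP]

∠ELP = 105°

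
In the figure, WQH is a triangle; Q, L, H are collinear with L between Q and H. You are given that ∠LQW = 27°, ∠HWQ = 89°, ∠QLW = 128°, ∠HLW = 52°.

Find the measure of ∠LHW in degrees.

∠LHW = 64°

1. ∠HQW = 27°  [L on ray QH]
2. ∠QHW = 64°  [△WQH]
3. ∠LHW = 64°  [L on ray HQ]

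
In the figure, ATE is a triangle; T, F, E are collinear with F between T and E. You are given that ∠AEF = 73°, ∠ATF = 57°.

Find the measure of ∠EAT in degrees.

∠EAT = 50°

1. ∠AET = 73°  [F on ray ET]
2. ∠ATE = 57°  [F on ray TE]
3. ∠EAT = 50°  [△ATE]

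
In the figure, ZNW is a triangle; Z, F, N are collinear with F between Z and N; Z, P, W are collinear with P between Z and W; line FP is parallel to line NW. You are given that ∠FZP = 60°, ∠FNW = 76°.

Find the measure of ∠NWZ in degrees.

1. ∠NZW = 60°  [F on ZN, P on ZW]
2. ∠WNZ = 76°  [F on ray NZ]
3. ∠NWZ = 44°  [△ZNW]

∠NWZ = 44°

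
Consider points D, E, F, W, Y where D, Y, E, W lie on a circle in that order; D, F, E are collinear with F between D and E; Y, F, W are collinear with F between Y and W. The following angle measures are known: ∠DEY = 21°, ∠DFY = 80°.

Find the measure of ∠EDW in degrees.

∠EDW = 59°

1. ∠DWY = 21°  [same arc DY]
2. ∠EFW = 80°  [vertical angles at F]
3. ∠DFW = 100°  [linear pair at F on DE]
4. ∠EDW = 59°  [△DFW]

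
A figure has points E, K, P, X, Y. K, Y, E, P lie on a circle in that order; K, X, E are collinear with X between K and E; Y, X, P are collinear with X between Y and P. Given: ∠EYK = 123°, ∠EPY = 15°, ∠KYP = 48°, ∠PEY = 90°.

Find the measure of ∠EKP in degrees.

1. ∠EPK = 57°  [cyclic KYEP, opposite ∠Y+∠P]
2. ∠KEP = 48°  [same arc KP]
3. ∠EKP = 75°  [△KEP]

∠EKP = 75°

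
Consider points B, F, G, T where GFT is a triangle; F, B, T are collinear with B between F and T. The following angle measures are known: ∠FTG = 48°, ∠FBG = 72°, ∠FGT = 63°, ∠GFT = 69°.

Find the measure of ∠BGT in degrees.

∠BGT = 24°

1. ∠BTG = 48°  [B on ray TF]
2. ∠GBT = 108°  [linear pair at B on FT]
3. ∠BGT = 24°  [△GBT]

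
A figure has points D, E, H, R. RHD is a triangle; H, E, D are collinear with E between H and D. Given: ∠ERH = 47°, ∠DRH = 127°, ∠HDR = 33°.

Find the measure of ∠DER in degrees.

1. ∠DHR = 20°  [△RHD]
2. ∠EHR = 20°  [E on ray HD]
3. ∠HER = 113°  [△RHE]
4. ∠DER = 67°  [linear pair at E on HD]

∠DER = 67°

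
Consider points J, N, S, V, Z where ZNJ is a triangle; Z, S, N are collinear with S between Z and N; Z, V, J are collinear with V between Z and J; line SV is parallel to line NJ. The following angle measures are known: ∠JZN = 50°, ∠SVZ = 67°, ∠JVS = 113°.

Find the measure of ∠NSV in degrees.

1. ∠SZV = 50°  [S on ZN, V on ZJ]
2. ∠VSZ = 63°  [△ZSV]
3. ∠NSV = 117°  [linear pair at S on ZN]

∠NSV = 117°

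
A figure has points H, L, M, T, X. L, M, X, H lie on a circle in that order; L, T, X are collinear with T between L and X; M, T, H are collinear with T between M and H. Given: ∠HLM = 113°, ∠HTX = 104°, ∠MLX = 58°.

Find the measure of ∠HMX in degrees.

∠HMX = 55°

1. ∠HXM = 67°  [cyclic LMXH, opposite ∠L+∠X]
2. ∠MHX = 58°  [same arc MX]
3. ∠HMX = 55°  [△MXH]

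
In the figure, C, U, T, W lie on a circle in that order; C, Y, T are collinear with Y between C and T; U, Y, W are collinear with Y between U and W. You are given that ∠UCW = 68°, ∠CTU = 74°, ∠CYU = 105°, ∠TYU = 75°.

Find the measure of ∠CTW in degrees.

∠CTW = 38°

1. ∠UTW = 112°  [cyclic CUTW, opposite ∠C+∠T]
2. ∠TUW = 31°  [△UYT]
3. ∠TYW = 105°  [vertical angles at Y]
4. ∠TWU = 37°  [△UTW]
5. ∠CTW = 38°  [△TYW]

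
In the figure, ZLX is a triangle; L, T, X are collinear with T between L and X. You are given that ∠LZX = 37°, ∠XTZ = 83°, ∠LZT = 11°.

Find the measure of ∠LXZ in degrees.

1. ∠LTZ = 97°  [linear pair at T on LX]
2. ∠TLZ = 72°  [△ZLT]
3. ∠XLZ = 72°  [T on ray LX]
4. ∠LXZ = 71°  [△ZLX]

∠LXZ = 71°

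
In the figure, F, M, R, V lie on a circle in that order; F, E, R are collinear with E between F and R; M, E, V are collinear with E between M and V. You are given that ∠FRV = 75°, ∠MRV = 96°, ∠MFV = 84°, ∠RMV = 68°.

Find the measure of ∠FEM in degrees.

∠FEM = 89°

1. ∠FMV = 75°  [same arc FV]
2. ∠MVR = 16°  [△MRV]
3. ∠MFR = 16°  [same arc MR]
4. ∠FEM = 89°  [△FEM]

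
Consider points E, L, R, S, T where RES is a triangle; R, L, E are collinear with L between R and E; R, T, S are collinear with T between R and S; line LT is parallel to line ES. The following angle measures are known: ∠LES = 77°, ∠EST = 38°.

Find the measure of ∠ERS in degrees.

∠ERS = 65°

1. ∠RES = 77°  [L on ray ER]
2. ∠ESR = 38°  [T on ray SR]
3. ∠ERS = 65°  [△RES]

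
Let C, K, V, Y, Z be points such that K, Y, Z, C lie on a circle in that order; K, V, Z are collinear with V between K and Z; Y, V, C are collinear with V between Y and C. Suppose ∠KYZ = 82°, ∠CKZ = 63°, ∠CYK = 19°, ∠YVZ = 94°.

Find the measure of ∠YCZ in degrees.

∠YCZ = 75°

1. ∠KCZ = 98°  [cyclic KYZC, opposite ∠Y+∠C]
2. ∠CZK = 19°  [△KZC]
3. ∠CVK = 94°  [vertical angles at V]
4. ∠CVZ = 86°  [linear pair at V on KZ]
5. ∠YCZ = 75°  [△ZVC]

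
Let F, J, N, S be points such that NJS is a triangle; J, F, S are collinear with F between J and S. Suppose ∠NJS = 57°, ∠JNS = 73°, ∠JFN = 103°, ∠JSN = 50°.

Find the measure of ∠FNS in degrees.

∠FNS = 53°

1. ∠NFS = 77°  [linear pair at F on JS]
2. ∠FSN = 50°  [F on ray SJ]
3. ∠FNS = 53°  [△NFS]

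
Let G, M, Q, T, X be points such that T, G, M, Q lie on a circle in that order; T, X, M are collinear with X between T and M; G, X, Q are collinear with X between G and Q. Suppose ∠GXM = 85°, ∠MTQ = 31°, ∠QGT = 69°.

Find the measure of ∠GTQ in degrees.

∠GTQ = 47°

1. ∠QXT = 85°  [vertical angles at X]
2. ∠GQT = 64°  [△TXQ]
3. ∠GTQ = 47°  [△TGQ]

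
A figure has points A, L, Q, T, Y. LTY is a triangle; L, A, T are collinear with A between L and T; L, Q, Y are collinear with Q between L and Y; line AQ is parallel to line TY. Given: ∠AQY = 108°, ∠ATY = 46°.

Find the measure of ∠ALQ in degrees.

1. ∠AQL = 72°  [linear pair at Q on LY]
2. ∠LTY = 46°  [A on ray TL]
3. ∠LYT = 72°  [AQ∥TY, corresponding at Q]
4. ∠TLY = 62°  [△LTY]
5. ∠ALQ = 62°  [A on LT, Q on LY]

∠ALQ = 62°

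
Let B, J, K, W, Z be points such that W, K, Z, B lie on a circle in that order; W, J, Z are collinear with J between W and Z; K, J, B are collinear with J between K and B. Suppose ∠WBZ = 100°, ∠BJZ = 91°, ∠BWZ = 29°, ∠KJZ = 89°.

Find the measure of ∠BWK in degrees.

1. ∠BZW = 51°  [△WZB]
2. ∠BJW = 89°  [linear pair at J on WZ]
3. ∠KBW = 62°  [△WJB]
4. ∠BKW = 51°  [same arc WB]
5. ∠BWK = 67°  [△WKB]

∠BWK = 67°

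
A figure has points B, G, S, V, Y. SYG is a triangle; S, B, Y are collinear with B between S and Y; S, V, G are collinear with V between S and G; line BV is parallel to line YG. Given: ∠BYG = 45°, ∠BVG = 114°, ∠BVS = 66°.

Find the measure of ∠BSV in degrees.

∠BSV = 69°

1. ∠GYS = 45°  [B on ray YS]
2. ∠SGY = 66°  [BV∥YG, corresponding at V]
3. ∠GSY = 69°  [△SYG]
4. ∠BSV = 69°  [B on SY, V on SG]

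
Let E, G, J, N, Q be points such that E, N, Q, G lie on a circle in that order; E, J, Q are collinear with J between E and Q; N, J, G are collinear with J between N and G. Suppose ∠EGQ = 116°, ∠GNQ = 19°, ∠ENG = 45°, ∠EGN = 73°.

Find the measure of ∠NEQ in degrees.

∠NEQ = 43°

1. ∠ENQ = 64°  [cyclic ENQG, opposite ∠N+∠G]
2. ∠EQN = 73°  [same arc EN]
3. ∠NEQ = 43°  [△ENQ]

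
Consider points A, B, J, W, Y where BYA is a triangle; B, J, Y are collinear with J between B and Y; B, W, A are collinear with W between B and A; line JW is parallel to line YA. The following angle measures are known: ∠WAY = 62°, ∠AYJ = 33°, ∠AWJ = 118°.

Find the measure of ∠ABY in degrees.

∠ABY = 85°

1. ∠BAY = 62°  [W on ray AB]
2. ∠AYB = 33°  [J on ray YB]
3. ∠ABY = 85°  [△BYA]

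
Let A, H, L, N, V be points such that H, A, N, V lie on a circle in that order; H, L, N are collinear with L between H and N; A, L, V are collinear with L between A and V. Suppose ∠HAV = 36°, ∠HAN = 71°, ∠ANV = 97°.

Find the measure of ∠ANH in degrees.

∠ANH = 61°

1. ∠AHV = 83°  [cyclic HANV, opposite ∠H+∠N]
2. ∠AVH = 61°  [△HAV]
3. ∠ANH = 61°  [same arc HA]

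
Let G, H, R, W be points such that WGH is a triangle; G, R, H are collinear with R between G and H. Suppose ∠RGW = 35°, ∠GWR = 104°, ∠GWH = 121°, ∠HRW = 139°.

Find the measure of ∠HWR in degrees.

1. ∠HGW = 35°  [R on ray GH]
2. ∠GHW = 24°  [△WGH]
3. ∠RHW = 24°  [R on ray HG]
4. ∠HWR = 17°  [△WRH]

∠HWR = 17°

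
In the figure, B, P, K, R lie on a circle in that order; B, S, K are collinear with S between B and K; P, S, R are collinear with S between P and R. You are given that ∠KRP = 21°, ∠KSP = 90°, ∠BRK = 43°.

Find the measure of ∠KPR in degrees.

∠KPR = 68°

1. ∠KBP = 21°  [same arc PK]
2. ∠BPK = 137°  [cyclic BPKR, opposite ∠P+∠R]
3. ∠BKP = 22°  [△BPK]
4. ∠KPR = 68°  [△PSK]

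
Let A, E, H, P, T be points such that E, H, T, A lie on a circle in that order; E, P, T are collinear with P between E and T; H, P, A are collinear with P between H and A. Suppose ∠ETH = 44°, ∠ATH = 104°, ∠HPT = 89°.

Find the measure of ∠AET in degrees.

1. ∠EAH = 44°  [same arc EH]
2. ∠APE = 89°  [vertical angles at P]
3. ∠AET = 47°  [△EPA]

∠AET = 47°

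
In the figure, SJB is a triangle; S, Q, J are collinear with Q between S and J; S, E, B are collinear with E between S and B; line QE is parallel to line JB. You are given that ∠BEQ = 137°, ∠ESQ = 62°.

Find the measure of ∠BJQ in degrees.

1. ∠QES = 43°  [linear pair at E on SB]
2. ∠EQS = 75°  [△SQE]
3. ∠EQJ = 105°  [linear pair at Q on SJ]
4. ∠BJQ = 75°  [QE∥JB, co-interior at J–Q]

∠BJQ = 75°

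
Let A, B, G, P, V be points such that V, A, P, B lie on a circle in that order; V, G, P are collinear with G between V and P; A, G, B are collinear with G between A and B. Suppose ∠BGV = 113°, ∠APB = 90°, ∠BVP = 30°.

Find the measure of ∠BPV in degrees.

∠BPV = 53°

1. ∠ABV = 37°  [△VGB]
2. ∠AVB = 90°  [cyclic VAPB, opposite ∠V+∠P]
3. ∠BAV = 53°  [△VAB]
4. ∠BPV = 53°  [same arc VB]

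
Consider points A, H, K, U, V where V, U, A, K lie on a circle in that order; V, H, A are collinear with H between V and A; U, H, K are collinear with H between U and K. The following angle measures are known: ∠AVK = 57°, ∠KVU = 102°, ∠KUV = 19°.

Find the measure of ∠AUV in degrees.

1. ∠AUK = 57°  [same arc AK]
2. ∠KAU = 78°  [cyclic VUAK, opposite ∠V+∠A]
3. ∠UKV = 59°  [△VUK]
4. ∠AKU = 45°  [△UAK]
5. ∠UAV = 59°  [same arc VU]
6. ∠AVU = 45°  [same arc UA]
7. ∠AUV = 76°  [△VUA]

∠AUV = 76°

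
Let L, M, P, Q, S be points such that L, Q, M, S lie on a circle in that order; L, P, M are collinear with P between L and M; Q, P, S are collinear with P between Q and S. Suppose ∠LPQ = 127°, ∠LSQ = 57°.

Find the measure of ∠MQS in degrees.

∠MQS = 70°

1. ∠MPQ = 53°  [linear pair at P on LM]
2. ∠LMQ = 57°  [same arc LQ]
3. ∠MQS = 70°  [△QPM]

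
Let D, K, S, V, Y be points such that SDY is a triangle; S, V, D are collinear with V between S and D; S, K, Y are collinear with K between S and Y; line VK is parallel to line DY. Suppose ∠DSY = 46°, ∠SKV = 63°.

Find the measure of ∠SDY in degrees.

1. ∠KSV = 46°  [V on SD, K on SY]
2. ∠KVS = 71°  [△SVK]
3. ∠SDY = 71°  [VK∥DY, corresponding at V]

∠SDY = 71°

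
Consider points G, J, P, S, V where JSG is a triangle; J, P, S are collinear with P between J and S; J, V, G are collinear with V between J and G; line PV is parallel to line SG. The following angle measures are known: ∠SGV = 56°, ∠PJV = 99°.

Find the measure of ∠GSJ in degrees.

∠GSJ = 25°

1. ∠JGS = 56°  [V on ray GJ]
2. ∠GJS = 99°  [P on JS, V on JG]
3. ∠GSJ = 25°  [△JSG]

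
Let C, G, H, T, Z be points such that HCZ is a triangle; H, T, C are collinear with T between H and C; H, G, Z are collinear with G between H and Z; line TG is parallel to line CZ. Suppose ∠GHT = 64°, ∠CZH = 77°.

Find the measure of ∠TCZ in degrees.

1. ∠CHZ = 64°  [T on HC, G on HZ]
2. ∠HCZ = 39°  [△HCZ]
3. ∠TCZ = 39°  [T on ray CH]

∠TCZ = 39°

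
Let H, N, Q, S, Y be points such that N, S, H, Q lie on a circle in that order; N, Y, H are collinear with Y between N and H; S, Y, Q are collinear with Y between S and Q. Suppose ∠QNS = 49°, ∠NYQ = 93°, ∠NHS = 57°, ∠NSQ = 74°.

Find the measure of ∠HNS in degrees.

1. ∠QHS = 131°  [cyclic NSHQ, opposite ∠N+∠H]
2. ∠HYS = 93°  [vertical angles at Y]
3. ∠HSQ = 30°  [△SYH]
4. ∠HQS = 19°  [△SHQ]
5. ∠HNS = 19°  [same arc SH]

∠HNS = 19°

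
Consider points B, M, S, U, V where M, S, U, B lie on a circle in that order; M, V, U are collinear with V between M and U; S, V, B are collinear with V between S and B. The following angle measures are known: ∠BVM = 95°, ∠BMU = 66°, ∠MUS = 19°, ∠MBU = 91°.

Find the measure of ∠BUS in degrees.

1. ∠BVU = 85°  [linear pair at V on MU]
2. ∠BSU = 66°  [same arc UB]
3. ∠BUM = 23°  [△MUB]
4. ∠SBU = 72°  [△UVB]
5. ∠BUS = 42°  [△SUB]

∠BUS = 42°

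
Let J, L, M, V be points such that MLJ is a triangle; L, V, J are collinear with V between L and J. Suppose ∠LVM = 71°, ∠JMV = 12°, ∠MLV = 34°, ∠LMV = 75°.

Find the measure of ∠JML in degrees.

1. ∠JVM = 109°  [linear pair at V on LJ]
2. ∠MJV = 59°  [△MVJ]
3. ∠JLM = 34°  [V on ray LJ]
4. ∠LJM = 59°  [V on ray JL]
5. ∠JML = 87°  [△MLJ]

∠JML = 87°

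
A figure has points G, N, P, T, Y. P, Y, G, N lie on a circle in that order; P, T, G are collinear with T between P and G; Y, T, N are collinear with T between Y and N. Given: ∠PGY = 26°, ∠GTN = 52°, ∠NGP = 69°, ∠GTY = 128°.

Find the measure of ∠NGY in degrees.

∠NGY = 95°

1. ∠GYN = 26°  [△YTG]
2. ∠GNY = 59°  [△GTN]
3. ∠NGY = 95°  [△YGN]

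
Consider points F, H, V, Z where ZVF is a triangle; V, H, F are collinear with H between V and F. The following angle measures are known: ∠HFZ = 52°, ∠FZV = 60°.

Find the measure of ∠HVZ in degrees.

∠HVZ = 68°

1. ∠VFZ = 52°  [H on ray FV]
2. ∠FVZ = 68°  [△ZVF]
3. ∠HVZ = 68°  [H on ray VF]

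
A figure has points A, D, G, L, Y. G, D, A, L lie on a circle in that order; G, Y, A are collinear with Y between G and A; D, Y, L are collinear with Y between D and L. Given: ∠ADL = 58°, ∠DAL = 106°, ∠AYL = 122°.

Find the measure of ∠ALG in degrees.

1. ∠AGL = 58°  [same arc AL]
2. ∠ALD = 16°  [△DAL]
3. ∠GAL = 42°  [△AYL]
4. ∠ALG = 80°  [△GAL]

∠ALG = 80°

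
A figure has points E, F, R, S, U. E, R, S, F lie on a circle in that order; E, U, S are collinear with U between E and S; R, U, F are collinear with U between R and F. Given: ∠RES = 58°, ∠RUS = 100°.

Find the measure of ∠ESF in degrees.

∠ESF = 42°

1. ∠RFS = 58°  [same arc RS]
2. ∠EUF = 100°  [vertical angles at U]
3. ∠FUS = 80°  [linear pair at U on ES]
4. ∠ESF = 42°  [△SUF]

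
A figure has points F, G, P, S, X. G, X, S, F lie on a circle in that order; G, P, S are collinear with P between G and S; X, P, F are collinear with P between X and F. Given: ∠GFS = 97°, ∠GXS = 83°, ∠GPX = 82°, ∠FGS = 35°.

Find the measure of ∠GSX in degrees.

∠GSX = 47°

1. ∠SPX = 98°  [linear pair at P on GS]
2. ∠FXS = 35°  [same arc SF]
3. ∠GSX = 47°  [△XPS]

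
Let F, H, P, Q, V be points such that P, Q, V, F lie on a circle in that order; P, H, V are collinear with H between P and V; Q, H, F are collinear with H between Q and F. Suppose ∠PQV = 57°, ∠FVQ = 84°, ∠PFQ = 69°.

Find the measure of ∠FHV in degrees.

1. ∠FPQ = 96°  [cyclic PQVF, opposite ∠P+∠V]
2. ∠PVQ = 69°  [same arc PQ]
3. ∠FQP = 15°  [△PQF]
4. ∠QPV = 54°  [△PQV]
5. ∠FVP = 15°  [same arc PF]
6. ∠QFV = 54°  [same arc QV]
7. ∠FHV = 111°  [△VHF]

∠FHV = 111°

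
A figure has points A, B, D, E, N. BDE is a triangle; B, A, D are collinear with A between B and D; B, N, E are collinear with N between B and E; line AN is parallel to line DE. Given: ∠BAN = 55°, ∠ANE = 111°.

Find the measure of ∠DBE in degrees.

∠DBE = 56°

1. ∠ANB = 69°  [linear pair at N on BE]
2. ∠ABN = 56°  [△BAN]
3. ∠DBE = 56°  [A on BD, N on BE]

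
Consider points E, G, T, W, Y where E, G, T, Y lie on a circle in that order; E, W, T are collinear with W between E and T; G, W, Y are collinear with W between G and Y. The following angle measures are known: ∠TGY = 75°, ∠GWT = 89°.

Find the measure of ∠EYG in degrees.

1. ∠TEY = 75°  [same arc TY]
2. ∠EWY = 89°  [vertical angles at W]
3. ∠EYG = 16°  [△EWY]

∠EYG = 16°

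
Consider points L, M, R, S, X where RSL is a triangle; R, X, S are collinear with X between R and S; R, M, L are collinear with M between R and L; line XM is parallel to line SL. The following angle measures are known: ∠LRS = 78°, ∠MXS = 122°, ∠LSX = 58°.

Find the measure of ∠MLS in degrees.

∠MLS = 44°

1. ∠LSR = 58°  [X on ray SR]
2. ∠RLS = 44°  [△RSL]
3. ∠MLS = 44°  [M on ray LR]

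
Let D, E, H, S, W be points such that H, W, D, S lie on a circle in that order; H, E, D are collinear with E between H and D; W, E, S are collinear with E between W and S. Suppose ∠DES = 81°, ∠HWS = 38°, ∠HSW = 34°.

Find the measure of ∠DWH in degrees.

∠DWH = 85°

1. ∠HEW = 81°  [vertical angles at E]
2. ∠DHW = 61°  [△HEW]
3. ∠HDW = 34°  [same arc HW]
4. ∠DWH = 85°  [△HWD]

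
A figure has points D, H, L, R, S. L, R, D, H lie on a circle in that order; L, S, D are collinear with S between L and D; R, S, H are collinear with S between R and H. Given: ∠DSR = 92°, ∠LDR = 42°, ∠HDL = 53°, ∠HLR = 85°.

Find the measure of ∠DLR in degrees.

1. ∠LSR = 88°  [linear pair at S on LD]
2. ∠HRL = 53°  [same arc LH]
3. ∠DLR = 39°  [△LSR]

∠DLR = 39°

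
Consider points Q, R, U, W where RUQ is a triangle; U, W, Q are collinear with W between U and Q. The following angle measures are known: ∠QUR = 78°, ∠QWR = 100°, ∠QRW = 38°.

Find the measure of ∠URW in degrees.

1. ∠RUW = 78°  [W on ray UQ]
2. ∠RWU = 80°  [linear pair at W on UQ]
3. ∠URW = 22°  [△RUW]

∠URW = 22°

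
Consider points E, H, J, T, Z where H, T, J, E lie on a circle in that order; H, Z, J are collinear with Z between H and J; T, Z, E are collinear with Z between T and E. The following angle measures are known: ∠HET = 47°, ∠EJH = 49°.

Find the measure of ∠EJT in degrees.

∠EJT = 96°

1. ∠ETH = 49°  [same arc HE]
2. ∠EHT = 84°  [△HTE]
3. ∠EJT = 96°  [cyclic HTJE, opposite ∠H+∠J]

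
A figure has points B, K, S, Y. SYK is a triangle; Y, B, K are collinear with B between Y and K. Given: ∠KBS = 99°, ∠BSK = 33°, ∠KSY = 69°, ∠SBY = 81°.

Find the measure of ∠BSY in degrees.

1. ∠BKS = 48°  [△SBK]
2. ∠SKY = 48°  [B on ray KY]
3. ∠KYS = 63°  [△SYK]
4. ∠BYS = 63°  [B on ray YK]
5. ∠BSY = 36°  [△SYB]

∠BSY = 36°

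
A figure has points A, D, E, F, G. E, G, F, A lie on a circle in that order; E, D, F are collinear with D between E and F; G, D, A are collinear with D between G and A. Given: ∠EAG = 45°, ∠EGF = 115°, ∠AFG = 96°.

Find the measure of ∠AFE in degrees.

∠AFE = 51°

1. ∠AEG = 84°  [cyclic EGFA, opposite ∠E+∠F]
2. ∠AGE = 51°  [△EGA]
3. ∠AFE = 51°  [same arc EA]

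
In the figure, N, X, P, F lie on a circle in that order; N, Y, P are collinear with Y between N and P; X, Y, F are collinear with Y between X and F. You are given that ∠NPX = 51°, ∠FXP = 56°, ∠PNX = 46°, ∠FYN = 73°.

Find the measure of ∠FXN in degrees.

1. ∠PYX = 73°  [△XYP]
2. ∠NYX = 107°  [linear pair at Y on NP]
3. ∠FXN = 27°  [△NYX]

∠FXN = 27°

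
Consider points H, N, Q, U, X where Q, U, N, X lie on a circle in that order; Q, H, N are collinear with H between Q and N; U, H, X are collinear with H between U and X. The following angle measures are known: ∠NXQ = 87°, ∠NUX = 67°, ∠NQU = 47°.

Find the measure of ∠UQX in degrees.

1. ∠NXU = 47°  [same arc UN]
2. ∠UNX = 66°  [△UNX]
3. ∠UQX = 114°  [cyclic QUNX, opposite ∠Q+∠N]

∠UQX = 114°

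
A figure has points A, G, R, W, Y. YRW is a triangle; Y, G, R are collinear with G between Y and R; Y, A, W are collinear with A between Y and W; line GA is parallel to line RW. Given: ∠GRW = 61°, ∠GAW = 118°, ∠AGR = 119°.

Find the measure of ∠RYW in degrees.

1. ∠GAY = 62°  [linear pair at A on YW]
2. ∠AGY = 61°  [linear pair at G on YR]
3. ∠AYG = 57°  [△YGA]
4. ∠RYW = 57°  [G on YR, A on YW]

∠RYW = 57°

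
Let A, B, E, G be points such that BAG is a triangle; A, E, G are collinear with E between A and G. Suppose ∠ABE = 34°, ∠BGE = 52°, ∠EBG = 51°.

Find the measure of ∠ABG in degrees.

∠ABG = 85°

1. ∠BEG = 77°  [△BEG]
2. ∠AGB = 52°  [E on ray GA]
3. ∠AEB = 103°  [linear pair at E on AG]
4. ∠BAE = 43°  [△BAE]
5. ∠BAG = 43°  [E on ray AG]
6. ∠ABG = 85°  [△BAG]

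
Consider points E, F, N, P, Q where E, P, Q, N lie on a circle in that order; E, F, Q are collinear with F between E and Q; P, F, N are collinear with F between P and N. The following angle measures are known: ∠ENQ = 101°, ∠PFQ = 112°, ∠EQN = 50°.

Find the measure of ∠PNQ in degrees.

1. ∠EFN = 112°  [vertical angles at F]
2. ∠NFQ = 68°  [linear pair at F on EQ]
3. ∠PNQ = 62°  [△QFN]

∠PNQ = 62°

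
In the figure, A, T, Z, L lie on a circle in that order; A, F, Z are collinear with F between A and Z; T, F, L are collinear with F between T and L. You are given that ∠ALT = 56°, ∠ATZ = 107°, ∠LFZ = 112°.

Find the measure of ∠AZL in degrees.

∠AZL = 51°

1. ∠AZT = 56°  [same arc AT]
2. ∠TAZ = 17°  [△ATZ]
3. ∠TLZ = 17°  [same arc TZ]
4. ∠AZL = 51°  [△ZFL]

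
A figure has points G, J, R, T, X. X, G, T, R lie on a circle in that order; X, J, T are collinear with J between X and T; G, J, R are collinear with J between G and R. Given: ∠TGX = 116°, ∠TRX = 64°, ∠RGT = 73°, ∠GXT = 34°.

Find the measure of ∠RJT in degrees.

∠RJT = 103°

1. ∠RXT = 73°  [same arc TR]
2. ∠GRT = 34°  [same arc GT]
3. ∠RTX = 43°  [△XTR]
4. ∠RJT = 103°  [△TJR]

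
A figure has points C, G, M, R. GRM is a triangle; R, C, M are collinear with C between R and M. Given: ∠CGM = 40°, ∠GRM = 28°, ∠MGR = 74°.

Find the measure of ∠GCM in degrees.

1. ∠GMR = 78°  [△GRM]
2. ∠CMG = 78°  [C on ray MR]
3. ∠GCM = 62°  [△GCM]

∠GCM = 62°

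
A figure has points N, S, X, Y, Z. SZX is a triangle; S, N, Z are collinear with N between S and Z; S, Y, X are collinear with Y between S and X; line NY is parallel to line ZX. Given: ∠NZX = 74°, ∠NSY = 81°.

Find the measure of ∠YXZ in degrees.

∠YXZ = 25°

1. ∠SZX = 74°  [N on ray ZS]
2. ∠XSZ = 81°  [N on SZ, Y on SX]
3. ∠SXZ = 25°  [△SZX]
4. ∠YXZ = 25°  [Y on ray XS]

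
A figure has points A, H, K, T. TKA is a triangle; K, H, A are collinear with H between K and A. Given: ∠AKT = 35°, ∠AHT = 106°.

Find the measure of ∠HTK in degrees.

∠HTK = 71°

1. ∠HKT = 35°  [H on ray KA]
2. ∠KHT = 74°  [linear pair at H on KA]
3. ∠HTK = 71°  [△TKH]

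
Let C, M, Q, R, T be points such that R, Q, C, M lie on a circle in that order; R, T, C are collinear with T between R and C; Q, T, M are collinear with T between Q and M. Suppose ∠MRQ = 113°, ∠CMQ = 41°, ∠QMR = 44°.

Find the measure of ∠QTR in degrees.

∠QTR = 116°

1. ∠MQR = 23°  [△RQM]
2. ∠CRQ = 41°  [same arc QC]
3. ∠QTR = 116°  [△RTQ]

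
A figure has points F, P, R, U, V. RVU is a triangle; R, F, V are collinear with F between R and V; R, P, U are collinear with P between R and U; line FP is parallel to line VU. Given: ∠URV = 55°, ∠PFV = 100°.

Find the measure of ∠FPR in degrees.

∠FPR = 45°

1. ∠FRP = 55°  [F on RV, P on RU]
2. ∠PFR = 80°  [linear pair at F on RV]
3. ∠FPR = 45°  [△RFP]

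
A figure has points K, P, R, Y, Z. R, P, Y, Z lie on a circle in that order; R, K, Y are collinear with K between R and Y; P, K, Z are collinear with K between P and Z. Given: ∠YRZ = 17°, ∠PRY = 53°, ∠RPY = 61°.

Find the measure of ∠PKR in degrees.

1. ∠YPZ = 17°  [same arc YZ]
2. ∠PYR = 66°  [△RPY]
3. ∠PKY = 97°  [△PKY]
4. ∠PKR = 83°  [linear pair at K on RY]

∠PKR = 83°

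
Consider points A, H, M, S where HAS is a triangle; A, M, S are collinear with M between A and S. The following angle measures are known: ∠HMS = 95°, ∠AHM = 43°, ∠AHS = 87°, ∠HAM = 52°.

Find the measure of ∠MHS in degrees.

∠MHS = 44°

1. ∠HAS = 52°  [M on ray AS]
2. ∠ASH = 41°  [△HAS]
3. ∠HSM = 41°  [M on ray SA]
4. ∠MHS = 44°  [△HMS]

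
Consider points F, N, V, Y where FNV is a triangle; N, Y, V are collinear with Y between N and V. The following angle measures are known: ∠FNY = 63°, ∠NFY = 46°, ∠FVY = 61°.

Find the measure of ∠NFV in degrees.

∠NFV = 56°

1. ∠FNV = 63°  [Y on ray NV]
2. ∠FVN = 61°  [Y on ray VN]
3. ∠NFV = 56°  [△FNV]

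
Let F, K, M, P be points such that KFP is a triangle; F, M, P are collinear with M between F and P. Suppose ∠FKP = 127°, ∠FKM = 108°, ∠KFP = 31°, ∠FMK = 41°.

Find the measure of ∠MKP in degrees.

1. ∠FPK = 22°  [△KFP]
2. ∠KMP = 139°  [linear pair at M on FP]
3. ∠KPM = 22°  [M on ray PF]
4. ∠MKP = 19°  [△KMP]

∠MKP = 19°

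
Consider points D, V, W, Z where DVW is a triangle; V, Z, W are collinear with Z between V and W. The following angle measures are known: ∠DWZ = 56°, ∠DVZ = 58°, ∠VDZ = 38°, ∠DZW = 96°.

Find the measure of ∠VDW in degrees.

1. ∠DWV = 56°  [Z on ray WV]
2. ∠DVW = 58°  [Z on ray VW]
3. ∠VDW = 66°  [△DVW]

∠VDW = 66°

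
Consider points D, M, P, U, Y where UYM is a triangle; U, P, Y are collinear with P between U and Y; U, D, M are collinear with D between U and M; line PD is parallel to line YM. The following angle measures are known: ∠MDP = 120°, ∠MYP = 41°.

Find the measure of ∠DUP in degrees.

1. ∠PDU = 60°  [linear pair at D on UM]
2. ∠MYU = 41°  [P on ray YU]
3. ∠UMY = 60°  [PD∥YM, corresponding at D]
4. ∠MUY = 79°  [△UYM]
5. ∠DUP = 79°  [P on UY, D on UM]

∠DUP = 79°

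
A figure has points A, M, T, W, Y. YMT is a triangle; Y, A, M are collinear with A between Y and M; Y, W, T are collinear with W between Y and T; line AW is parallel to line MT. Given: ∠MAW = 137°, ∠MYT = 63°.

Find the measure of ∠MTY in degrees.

∠MTY = 74°

1. ∠WAY = 43°  [linear pair at A on YM]
2. ∠AYW = 63°  [A on YM, W on YT]
3. ∠AWY = 74°  [△YAW]
4. ∠MTY = 74°  [AW∥MT, corresponding at W]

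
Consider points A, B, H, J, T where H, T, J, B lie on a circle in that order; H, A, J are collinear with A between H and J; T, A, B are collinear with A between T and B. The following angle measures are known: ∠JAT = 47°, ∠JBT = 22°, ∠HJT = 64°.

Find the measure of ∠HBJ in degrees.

∠HBJ = 86°

1. ∠JHT = 22°  [same arc TJ]
2. ∠HTJ = 94°  [△HTJ]
3. ∠HBJ = 86°  [cyclic HTJB, opposite ∠T+∠B]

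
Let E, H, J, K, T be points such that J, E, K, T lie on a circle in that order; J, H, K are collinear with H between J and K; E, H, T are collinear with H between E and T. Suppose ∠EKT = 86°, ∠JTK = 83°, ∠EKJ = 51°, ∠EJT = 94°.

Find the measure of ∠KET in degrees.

∠KET = 62°

1. ∠JEK = 97°  [cyclic JEKT, opposite ∠E+∠T]
2. ∠EJK = 32°  [△JEK]
3. ∠ETK = 32°  [same arc EK]
4. ∠KET = 62°  [△EKT]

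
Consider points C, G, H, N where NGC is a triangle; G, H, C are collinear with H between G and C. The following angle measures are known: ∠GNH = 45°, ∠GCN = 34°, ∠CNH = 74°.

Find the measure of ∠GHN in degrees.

1. ∠HCN = 34°  [H on ray CG]
2. ∠CHN = 72°  [△NHC]
3. ∠GHN = 108°  [linear pair at H on GC]

∠GHN = 108°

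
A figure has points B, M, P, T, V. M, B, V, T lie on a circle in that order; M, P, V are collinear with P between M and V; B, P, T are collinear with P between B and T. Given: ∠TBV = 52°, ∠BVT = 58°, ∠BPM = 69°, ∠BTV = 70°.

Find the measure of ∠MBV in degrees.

1. ∠BPV = 111°  [linear pair at P on MV]
2. ∠BMV = 70°  [same arc BV]
3. ∠BVM = 17°  [△BPV]
4. ∠MBV = 93°  [△MBV]

∠MBV = 93°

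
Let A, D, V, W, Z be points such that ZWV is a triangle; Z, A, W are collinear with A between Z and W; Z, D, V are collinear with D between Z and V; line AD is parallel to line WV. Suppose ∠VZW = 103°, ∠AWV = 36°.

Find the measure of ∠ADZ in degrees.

1. ∠VWZ = 36°  [A on ray WZ]
2. ∠WVZ = 41°  [△ZWV]
3. ∠ADZ = 41°  [AD∥WV, corresponding at D]

∠ADZ = 41°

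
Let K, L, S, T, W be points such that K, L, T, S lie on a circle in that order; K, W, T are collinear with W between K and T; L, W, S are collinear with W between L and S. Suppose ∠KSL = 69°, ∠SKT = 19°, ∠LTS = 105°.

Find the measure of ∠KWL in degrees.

∠KWL = 88°

1. ∠KTL = 69°  [same arc KL]
2. ∠SLT = 19°  [same arc TS]
3. ∠LWT = 92°  [△LWT]
4. ∠KWL = 88°  [linear pair at W on KT]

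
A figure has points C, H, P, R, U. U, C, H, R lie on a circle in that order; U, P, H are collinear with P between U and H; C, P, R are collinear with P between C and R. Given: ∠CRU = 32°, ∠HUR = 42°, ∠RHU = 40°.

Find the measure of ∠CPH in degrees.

∠CPH = 106°

1. ∠CHU = 32°  [same arc UC]
2. ∠HCR = 42°  [same arc HR]
3. ∠CPH = 106°  [△CPH]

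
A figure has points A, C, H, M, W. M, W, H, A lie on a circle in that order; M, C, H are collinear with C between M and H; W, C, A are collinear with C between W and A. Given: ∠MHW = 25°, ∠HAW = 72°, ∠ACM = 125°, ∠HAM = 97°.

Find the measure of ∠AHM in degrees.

1. ∠MAW = 25°  [same arc MW]
2. ∠AMH = 30°  [△MCA]
3. ∠AHM = 53°  [△MHA]

∠AHM = 53°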